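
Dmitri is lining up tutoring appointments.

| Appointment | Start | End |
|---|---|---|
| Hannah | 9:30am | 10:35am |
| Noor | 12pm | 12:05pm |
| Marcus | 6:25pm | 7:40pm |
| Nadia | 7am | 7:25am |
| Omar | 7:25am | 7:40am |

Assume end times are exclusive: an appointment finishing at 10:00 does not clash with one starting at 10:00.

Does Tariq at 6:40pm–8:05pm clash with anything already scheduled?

Nadia: ends 7:25am at or before Tariq starts 6:40pm → clear.
Omar: ends 7:40am at or before Tariq starts 6:40pm → clear.
Hannah: ends 10:35am at or before Tariq starts 6:40pm → clear.
Noor: ends 12:05pm at or before Tariq starts 6:40pm → clear.
Marcus: starts 6:25pm before Tariq ends 8:05pm, and ends 7:40pm after Tariq starts 6:40pm → overlap.
Tariq overlaps Marcus.

Yes — it overlaps Marcus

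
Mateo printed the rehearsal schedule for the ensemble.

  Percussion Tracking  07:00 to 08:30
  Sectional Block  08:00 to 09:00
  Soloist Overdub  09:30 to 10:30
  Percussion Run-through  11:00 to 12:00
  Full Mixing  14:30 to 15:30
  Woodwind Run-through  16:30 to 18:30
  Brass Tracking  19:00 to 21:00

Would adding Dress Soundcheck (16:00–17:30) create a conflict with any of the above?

Yes — it overlaps Woodwind Run-through

Percussion Tracking: ends 08:30 at or before Dress Soundcheck starts 16:00 → clear.
Sectional Block: ends 09:00 at or before Dress Soundcheck starts 16:00 → clear.
Soloist Overdub: ends 10:30 at or before Dress Soundcheck starts 16:00 → clear.
Percussion Run-through: ends 12:00 at or before Dress Soundcheck starts 16:00 → clear.
Full Mixing: ends 15:30 at or before Dress Soundcheck starts 16:00 → clear.
Woodwind Run-through: starts 16:30 before Dress Soundcheck ends 17:30, and ends 18:30 after Dress Soundcheck starts 16:00 → overlap.
Brass Tracking: starts 19:00 at or after Dress Soundcheck ends 17:30 → clear.
Dress Soundcheck overlaps Woodwind Run-through.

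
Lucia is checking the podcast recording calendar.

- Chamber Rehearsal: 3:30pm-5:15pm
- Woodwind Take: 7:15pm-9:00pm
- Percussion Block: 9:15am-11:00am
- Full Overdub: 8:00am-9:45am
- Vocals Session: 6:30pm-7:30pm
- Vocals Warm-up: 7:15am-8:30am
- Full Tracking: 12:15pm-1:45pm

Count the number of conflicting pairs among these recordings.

3

Sorted by start: Vocals Warm-up, Full Overdub, Percussion Block, Full Tracking, Chamber Rehearsal, Vocals Session, Woodwind Take.
Full Overdub starts before Vocals Warm-up ends → Vocals Warm-up and Full Overdub overlap.
Percussion Block starts after Vocals Warm-up ends — done with Vocals Warm-up.
Percussion Block starts before Full Overdub ends → Full Overdub and Percussion Block overlap.
Full Tracking starts after Full Overdub ends — done with Full Overdub.
Full Tracking starts after Percussion Block ends — done with Percussion Block.
Chamber Rehearsal starts after Full Tracking ends — done with Full Tracking.
Vocals Session starts after Chamber Rehearsal ends — done with Chamber Rehearsal.
Woodwind Take starts before Vocals Session ends → Vocals Session and Woodwind Take overlap.
Overlapping pairs: Full Overdub & Percussion Block, Full Overdub & Vocals Warm-up, Vocals Session & Woodwind Take — 3 in total.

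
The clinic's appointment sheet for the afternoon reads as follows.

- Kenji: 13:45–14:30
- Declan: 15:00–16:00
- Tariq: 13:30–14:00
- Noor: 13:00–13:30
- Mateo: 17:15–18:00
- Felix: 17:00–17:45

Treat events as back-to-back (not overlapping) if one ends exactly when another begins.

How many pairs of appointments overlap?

Sorted by start: Noor, Tariq, Kenji, Declan, Felix, Mateo.
Tariq starts exactly when Noor ends (back-to-back, no overlap), so nothing later overlaps Noor either.
Kenji starts before Tariq ends → Tariq and Kenji overlap.
Declan starts after Tariq ends, so nothing later overlaps Tariq either.
Declan starts after Kenji ends, so nothing later overlaps Kenji either.
Felix starts after Declan ends, so nothing later overlaps Declan either.
Mateo starts before Felix ends → Felix and Mateo overlap.
Overlapping pairs: Felix & Mateo, Kenji & Tariq — 2 in total.

2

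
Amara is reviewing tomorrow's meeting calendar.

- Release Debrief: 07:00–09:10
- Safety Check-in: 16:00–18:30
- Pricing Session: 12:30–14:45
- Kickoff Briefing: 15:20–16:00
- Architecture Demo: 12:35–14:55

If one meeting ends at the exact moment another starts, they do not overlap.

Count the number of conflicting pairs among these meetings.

1

Sorted by start: Release Debrief, Pricing Session, Architecture Demo, Kickoff Briefing, Safety Check-in.
Pricing Session starts after Release Debrief ends, so Release Debrief has no further overlaps.
Architecture Demo starts before Pricing Session ends → Pricing Session and Architecture Demo overlap.
Kickoff Briefing starts after Pricing Session ends, so Pricing Session has no further overlaps.
Kickoff Briefing starts after Architecture Demo ends, so Architecture Demo has no further overlaps.
Safety Check-in starts exactly when Kickoff Briefing ends (back-to-back, no overlap).
Overlapping pairs: Architecture Demo & Pricing Session — 1 in total.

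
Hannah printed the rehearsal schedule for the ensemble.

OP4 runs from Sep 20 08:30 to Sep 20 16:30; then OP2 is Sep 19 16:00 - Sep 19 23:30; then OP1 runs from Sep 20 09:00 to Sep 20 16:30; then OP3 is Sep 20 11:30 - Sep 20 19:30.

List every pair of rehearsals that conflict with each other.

OP1 & OP3, OP1 & OP4, OP3 & OP4

Sorted by start: OP2, OP4, OP1, OP3.
OP4 starts after OP2 ends, so nothing later overlaps OP2 either.
OP1 starts before OP4 ends → OP4 and OP1 overlap.
OP3 starts before OP4 ends → OP4 and OP3 overlap.
OP3 starts before OP1 ends → OP1 and OP3 overlap.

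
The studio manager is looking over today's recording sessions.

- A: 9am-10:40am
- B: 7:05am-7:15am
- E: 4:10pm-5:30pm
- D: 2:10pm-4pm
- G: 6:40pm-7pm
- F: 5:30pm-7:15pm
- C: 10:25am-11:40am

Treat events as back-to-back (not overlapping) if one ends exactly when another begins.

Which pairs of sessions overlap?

Check each pair: they overlap iff neither finishes before the other starts.
Sorted by start: B, A, C, D, E, F, G.
A starts after B ends, so nothing later overlaps B either.
C starts before A ends → A and C overlap.
D starts after A ends, so nothing later overlaps A either.
D starts after C ends, so nothing later overlaps C either.
E starts after D ends, so nothing later overlaps D either.
F starts exactly when E ends (back-to-back, no overlap), so nothing later overlaps E either.
G starts before F ends → F and G overlap.

A & C, F & G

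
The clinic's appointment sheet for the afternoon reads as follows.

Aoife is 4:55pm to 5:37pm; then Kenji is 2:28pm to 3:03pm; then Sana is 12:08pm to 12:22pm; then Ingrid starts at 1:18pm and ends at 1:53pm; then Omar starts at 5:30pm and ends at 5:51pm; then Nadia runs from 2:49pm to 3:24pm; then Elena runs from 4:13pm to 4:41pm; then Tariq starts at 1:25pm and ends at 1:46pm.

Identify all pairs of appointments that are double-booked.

Aoife & Omar, Ingrid & Tariq, Kenji & Nadia

Two intervals overlap when each starts before the other ends.
Sorted by start: Sana, Ingrid, Tariq, Kenji, Nadia, Elena, Aoife, Omar.
Ingrid starts after Sana ends, so nothing later overlaps Sana either.
Tariq starts before Ingrid ends → Ingrid and Tariq overlap.
Kenji starts after Ingrid ends, so nothing later overlaps Ingrid either.
Kenji starts after Tariq ends, so nothing later overlaps Tariq either.
Nadia starts before Kenji ends → Kenji and Nadia overlap.
Elena starts after Kenji ends, so nothing later overlaps Kenji either.
Elena starts after Nadia ends, so nothing later overlaps Nadia either.
Aoife starts after Elena ends, so nothing later overlaps Elena either.
Omar starts before Aoife ends → Aoife and Omar overlap.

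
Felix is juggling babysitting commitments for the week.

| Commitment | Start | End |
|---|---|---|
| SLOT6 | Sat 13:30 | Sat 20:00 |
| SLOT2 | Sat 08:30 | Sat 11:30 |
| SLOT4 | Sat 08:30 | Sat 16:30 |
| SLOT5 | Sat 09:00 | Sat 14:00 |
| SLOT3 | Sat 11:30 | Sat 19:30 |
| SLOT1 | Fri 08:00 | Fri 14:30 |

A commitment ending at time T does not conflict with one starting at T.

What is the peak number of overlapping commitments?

Sort all start/end points and keep a running count:
Fri 08:00 start SLOT1 → 1
Fri 14:30 end SLOT1 → 0
Sat 08:30 start SLOT2 → 1
Sat 08:30 start SLOT4 → 2
Sat 09:00 start SLOT5 → 3
Sat 11:30 end SLOT2 → 2
Sat 11:30 start SLOT3 → 3
Sat 13:30 start SLOT6 → 4
Sat 14:00 end SLOT5 → 3
Sat 16:30 end SLOT4 → 2
Sat 19:30 end SLOT3 → 1
Sat 20:00 end SLOT6 → 0
Peak is 4, at Sat 13:30 (SLOT3, SLOT4, SLOT5, SLOT6).

4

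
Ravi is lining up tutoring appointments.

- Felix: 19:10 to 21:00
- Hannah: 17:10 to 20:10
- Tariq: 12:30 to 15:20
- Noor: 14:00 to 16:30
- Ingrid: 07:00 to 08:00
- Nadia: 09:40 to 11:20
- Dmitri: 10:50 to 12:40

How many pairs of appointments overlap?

Sorted by start: Ingrid, Nadia, Dmitri, Tariq, Noor, Hannah, Felix.
Nadia starts after Ingrid ends — done with Ingrid.
Dmitri starts before Nadia ends → Nadia and Dmitri overlap.
Tariq starts after Nadia ends — done with Nadia.
Tariq starts before Dmitri ends → Dmitri and Tariq overlap.
Noor starts after Dmitri ends — done with Dmitri.
Noor starts before Tariq ends → Tariq and Noor overlap.
Hannah starts after Tariq ends — done with Tariq.
Hannah starts after Noor ends — done with Noor.
Felix starts before Hannah ends → Hannah and Felix overlap.
Overlapping pairs: Dmitri & Nadia, Dmitri & Tariq, Felix & Hannah, Noor & Tariq — 4 in total.

4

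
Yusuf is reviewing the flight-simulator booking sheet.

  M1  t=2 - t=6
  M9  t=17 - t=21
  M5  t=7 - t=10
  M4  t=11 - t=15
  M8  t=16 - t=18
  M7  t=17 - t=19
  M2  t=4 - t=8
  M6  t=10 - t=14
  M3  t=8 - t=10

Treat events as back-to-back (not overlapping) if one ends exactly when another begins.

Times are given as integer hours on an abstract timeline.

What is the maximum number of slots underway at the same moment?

3

Walk through starts and ends in time order (an end at T is processed before a start at T):
t=2 start M1 → 1
t=4 start M2 → 2
t=6 end M1 → 1
t=7 start M5 → 2
t=8 end M2 → 1
t=8 start M3 → 2
t=10 end M3 → 1
t=10 end M5 → 0
t=10 start M6 → 1
t=11 start M4 → 2
t=14 end M6 → 1
t=15 end M4 → 0
t=16 start M8 → 1
t=17 start M7 → 2
t=17 start M9 → 3
t=18 end M8 → 2
t=19 end M7 → 1
t=21 end M9 → 0
Peak is 3, at t=17 (M7, M8, M9).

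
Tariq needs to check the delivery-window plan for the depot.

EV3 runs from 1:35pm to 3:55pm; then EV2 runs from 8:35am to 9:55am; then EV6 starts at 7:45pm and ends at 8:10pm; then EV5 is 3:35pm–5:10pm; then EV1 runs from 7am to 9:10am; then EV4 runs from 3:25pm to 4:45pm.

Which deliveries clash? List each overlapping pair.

EV1 & EV2, EV3 & EV4, EV3 & EV5, EV4 & EV5

Sorted by start: EV1, EV2, EV3, EV4, EV5, EV6.
EV2 starts before EV1 ends → EV1 and EV2 overlap.
EV3 starts after EV1 ends, so EV1 has no further overlaps.
EV3 starts after EV2 ends, so EV2 has no further overlaps.
EV4 starts before EV3 ends → EV3 and EV4 overlap.
EV5 starts before EV3 ends → EV3 and EV5 overlap.
EV6 starts after EV3 ends.
EV5 starts before EV4 ends → EV4 and EV5 overlap.
EV6 starts after EV4 ends.
EV6 starts after EV5 ends.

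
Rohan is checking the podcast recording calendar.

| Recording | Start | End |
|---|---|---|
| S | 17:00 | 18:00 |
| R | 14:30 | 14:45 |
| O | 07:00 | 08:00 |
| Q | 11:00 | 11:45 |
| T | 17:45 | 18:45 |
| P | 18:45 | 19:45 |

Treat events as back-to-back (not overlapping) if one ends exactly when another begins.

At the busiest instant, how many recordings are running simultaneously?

Sweep the timeline, counting +1 at each start and −1 at each end (ends before starts at a tie):
07:00 start O → 1
08:00 end O → 0
11:00 start Q → 1
11:45 end Q → 0
14:30 start R → 1
14:45 end R → 0
17:00 start S → 1
17:45 start T → 2
18:00 end S → 1
18:45 end T → 0
18:45 start P → 1
19:45 end P → 0
Peak is 2, at 17:45 (S, T).

2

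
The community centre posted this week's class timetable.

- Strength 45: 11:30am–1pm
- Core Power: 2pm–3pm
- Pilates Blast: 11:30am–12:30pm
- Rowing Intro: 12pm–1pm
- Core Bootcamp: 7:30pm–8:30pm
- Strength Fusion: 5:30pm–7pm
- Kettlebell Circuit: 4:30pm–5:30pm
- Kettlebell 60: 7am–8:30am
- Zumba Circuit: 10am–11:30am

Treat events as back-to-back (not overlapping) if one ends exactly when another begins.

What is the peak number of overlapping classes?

Walk through starts and ends in time order (an end at T is processed before a start at T):
7am start Kettlebell 60 → 1
8:30am end Kettlebell 60 → 0
10am start Zumba Circuit → 1
11:30am end Zumba Circuit → 0
11:30am start Pilates Blast → 1
11:30am start Strength 45 → 2
12pm start Rowing Intro → 3
12:30pm end Pilates Blast → 2
1pm end Rowing Intro → 1
1pm end Strength 45 → 0
2pm start Core Power → 1
3pm end Core Power → 0
4:30pm start Kettlebell Circuit → 1
5:30pm end Kettlebell Circuit → 0
5:30pm start Strength Fusion → 1
7pm end Strength Fusion → 0
7:30pm start Core Bootcamp → 1
8:30pm end Core Bootcamp → 0
Peak is 3, at 12pm (Pilates Blast, Rowing Intro, Strength 45).

3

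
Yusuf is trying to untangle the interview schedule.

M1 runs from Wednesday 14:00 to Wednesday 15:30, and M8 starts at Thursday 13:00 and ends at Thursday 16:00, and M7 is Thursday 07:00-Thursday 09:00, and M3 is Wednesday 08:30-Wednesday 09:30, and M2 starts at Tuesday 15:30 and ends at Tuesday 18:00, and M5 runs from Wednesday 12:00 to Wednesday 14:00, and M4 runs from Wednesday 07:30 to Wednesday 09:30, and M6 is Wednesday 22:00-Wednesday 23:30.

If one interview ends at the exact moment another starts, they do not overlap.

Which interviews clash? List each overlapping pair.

M3 & M4

Sorted by start: M2, M4, M3, M5, M1, M6, M7, M8.
M4 starts after M2 ends, so nothing later overlaps M2 either.
M3 starts before M4 ends → M4 and M3 overlap.
M5 starts after M4 ends, so nothing later overlaps M4 either.
M5 starts after M3 ends, so nothing later overlaps M3 either.
M1 starts exactly when M5 ends (back-to-back, no overlap), so nothing later overlaps M5 either.
M6 starts after M1 ends, so nothing later overlaps M1 either.
M7 starts after M6 ends, so nothing later overlaps M6 either.
M8 starts after M7 ends.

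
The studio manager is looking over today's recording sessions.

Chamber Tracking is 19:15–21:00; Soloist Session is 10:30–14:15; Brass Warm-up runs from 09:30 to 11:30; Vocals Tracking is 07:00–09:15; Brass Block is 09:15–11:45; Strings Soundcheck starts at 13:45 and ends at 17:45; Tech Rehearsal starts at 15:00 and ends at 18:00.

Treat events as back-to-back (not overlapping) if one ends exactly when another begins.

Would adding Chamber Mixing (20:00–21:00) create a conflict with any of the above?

Yes — it overlaps Chamber Tracking

Vocals Tracking: ends 09:15 at or before Chamber Mixing starts 20:00 → clear.
Brass Block: ends 11:45 at or before Chamber Mixing starts 20:00 → clear.
Brass Warm-up: ends 11:30 at or before Chamber Mixing starts 20:00 → clear.
Soloist Session: ends 14:15 at or before Chamber Mixing starts 20:00 → clear.
Strings Soundcheck: ends 17:45 at or before Chamber Mixing starts 20:00 → clear.
Tech Rehearsal: ends 18:00 at or before Chamber Mixing starts 20:00 → clear.
Chamber Tracking: starts 19:15 before Chamber Mixing ends 21:00, and ends 21:00 after Chamber Mixing starts 20:00 → overlap.
Chamber Mixing overlaps Chamber Tracking.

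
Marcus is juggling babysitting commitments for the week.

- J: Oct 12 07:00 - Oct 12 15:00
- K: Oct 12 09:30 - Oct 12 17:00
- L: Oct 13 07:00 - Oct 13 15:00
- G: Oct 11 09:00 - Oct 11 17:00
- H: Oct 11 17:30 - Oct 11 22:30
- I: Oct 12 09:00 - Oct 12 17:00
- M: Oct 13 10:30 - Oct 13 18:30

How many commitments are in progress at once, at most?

Sort all start/end points and keep a running count:
Oct 11 09:00 start G → 1
Oct 11 17:00 end G → 0
Oct 11 17:30 start H → 1
Oct 11 22:30 end H → 0
Oct 12 07:00 start J → 1
Oct 12 09:00 start I → 2
Oct 12 09:30 start K → 3
Oct 12 15:00 end J → 2
Oct 12 17:00 end I → 1
Oct 12 17:00 end K → 0
Oct 13 07:00 start L → 1
Oct 13 10:30 start M → 2
Oct 13 15:00 end L → 1
Oct 13 18:30 end M → 0
Peak is 3, at Oct 12 09:30 (I, J, K).

3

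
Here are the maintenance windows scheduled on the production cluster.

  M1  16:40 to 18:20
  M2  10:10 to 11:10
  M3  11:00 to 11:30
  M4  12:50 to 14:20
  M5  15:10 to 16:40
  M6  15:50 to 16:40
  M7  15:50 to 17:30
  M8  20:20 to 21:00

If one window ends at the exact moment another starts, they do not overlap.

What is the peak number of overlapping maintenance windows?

Sweep the timeline, counting +1 at each start and −1 at each end (ends before starts at a tie):
10:10 start M2 → 1
11:00 start M3 → 2
11:10 end M2 → 1
11:30 end M3 → 0
12:50 start M4 → 1
14:20 end M4 → 0
15:10 start M5 → 1
15:50 start M6 → 2
15:50 start M7 → 3
16:40 end M5 → 2
16:40 end M6 → 1
16:40 start M1 → 2
17:30 end M7 → 1
18:20 end M1 → 0
20:20 start M8 → 1
21:00 end M8 → 0
Peak is 3, at 15:50 (M5, M6, M7).

3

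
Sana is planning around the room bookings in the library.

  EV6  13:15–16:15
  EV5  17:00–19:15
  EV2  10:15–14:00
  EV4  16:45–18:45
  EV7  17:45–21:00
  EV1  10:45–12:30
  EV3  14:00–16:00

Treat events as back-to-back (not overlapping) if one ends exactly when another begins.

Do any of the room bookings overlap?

Sorted by start: EV2, EV1, EV6, EV3, EV4, EV5, EV7.
EV1 starts before EV2 ends → EV2 and EV1 overlap.
That's a conflict, so the schedule is not conflict-free.

Yes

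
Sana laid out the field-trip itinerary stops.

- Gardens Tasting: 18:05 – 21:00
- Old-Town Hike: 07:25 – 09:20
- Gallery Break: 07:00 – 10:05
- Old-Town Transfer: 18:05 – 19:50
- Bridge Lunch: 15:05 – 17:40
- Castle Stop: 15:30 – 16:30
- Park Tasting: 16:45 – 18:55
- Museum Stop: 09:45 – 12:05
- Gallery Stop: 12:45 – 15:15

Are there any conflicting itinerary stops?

Sorted by start: Gallery Break, Old-Town Hike, Museum Stop, Gallery Stop, Bridge Lunch, Castle Stop, Park Tasting, Old-Town Transfer, Gardens Tasting.
Old-Town Hike starts before Gallery Break ends → Gallery Break and Old-Town Hike overlap.
That's a conflict, so the schedule is not conflict-free.

Yes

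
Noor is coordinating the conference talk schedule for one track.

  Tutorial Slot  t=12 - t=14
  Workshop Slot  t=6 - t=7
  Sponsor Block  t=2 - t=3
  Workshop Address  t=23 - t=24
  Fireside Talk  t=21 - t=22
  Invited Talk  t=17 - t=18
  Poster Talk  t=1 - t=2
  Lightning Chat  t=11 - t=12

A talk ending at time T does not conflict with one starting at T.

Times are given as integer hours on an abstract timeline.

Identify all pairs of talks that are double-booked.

Sorted by start: Poster Talk, Sponsor Block, Workshop Slot, Lightning Chat, Tutorial Slot, Invited Talk, Fireside Talk, Workshop Address.
Sponsor Block starts exactly when Poster Talk ends (back-to-back, no overlap), so Poster Talk has no further overlaps.
Workshop Slot starts after Sponsor Block ends, so Sponsor Block has no further overlaps.
Lightning Chat starts after Workshop Slot ends, so Workshop Slot has no further overlaps.
Tutorial Slot starts exactly when Lightning Chat ends (back-to-back, no overlap), so Lightning Chat has no further overlaps.
Invited Talk starts after Tutorial Slot ends, so Tutorial Slot has no further overlaps.
Fireside Talk starts after Invited Talk ends, so Invited Talk has no further overlaps.
Workshop Address starts after Fireside Talk ends.

no conflicts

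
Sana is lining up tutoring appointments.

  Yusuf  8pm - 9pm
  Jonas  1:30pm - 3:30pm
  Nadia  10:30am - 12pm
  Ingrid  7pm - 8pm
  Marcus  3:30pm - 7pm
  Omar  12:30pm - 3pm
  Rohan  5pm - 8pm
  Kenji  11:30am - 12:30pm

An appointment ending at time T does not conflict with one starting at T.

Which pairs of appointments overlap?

Ingrid & Rohan, Jonas & Omar, Kenji & Nadia, Marcus & Rohan

Check each pair: they overlap iff neither finishes before the other starts.
Sorted by start: Nadia, Kenji, Omar, Jonas, Marcus, Rohan, Ingrid, Yusuf.
Kenji starts before Nadia ends → Nadia and Kenji overlap.
Omar starts after Nadia ends, so nothing later overlaps Nadia either.
Omar starts exactly when Kenji ends (back-to-back, no overlap), so nothing later overlaps Kenji either.
Jonas starts before Omar ends → Omar and Jonas overlap.
Marcus starts after Omar ends, so nothing later overlaps Omar either.
Marcus starts exactly when Jonas ends (back-to-back, no overlap), so nothing later overlaps Jonas either.
Rohan starts before Marcus ends → Marcus and Rohan overlap.
Ingrid starts exactly when Marcus ends (back-to-back, no overlap), so nothing later overlaps Marcus either.
Ingrid starts before Rohan ends → Rohan and Ingrid overlap.
Yusuf starts exactly when Rohan ends (back-to-back, no overlap).
Yusuf starts exactly when Ingrid ends (back-to-back, no overlap).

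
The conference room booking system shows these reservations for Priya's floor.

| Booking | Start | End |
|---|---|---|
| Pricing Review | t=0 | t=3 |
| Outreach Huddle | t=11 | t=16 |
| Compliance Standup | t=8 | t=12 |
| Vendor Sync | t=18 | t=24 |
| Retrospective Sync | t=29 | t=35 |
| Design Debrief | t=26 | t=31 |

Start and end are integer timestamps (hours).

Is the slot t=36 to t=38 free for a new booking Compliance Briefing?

Yes — the slot is free

Pricing Review: ends t=3 at or before Compliance Briefing starts t=36 → clear.
Compliance Standup: ends t=12 at or before Compliance Briefing starts t=36 → clear.
Outreach Huddle: ends t=16 at or before Compliance Briefing starts t=36 → clear.
Vendor Sync: ends t=24 at or before Compliance Briefing starts t=36 → clear.
Design Debrief: ends t=31 at or before Compliance Briefing starts t=36 → clear.
Retrospective Sync: ends t=35 at or before Compliance Briefing starts t=36 → clear.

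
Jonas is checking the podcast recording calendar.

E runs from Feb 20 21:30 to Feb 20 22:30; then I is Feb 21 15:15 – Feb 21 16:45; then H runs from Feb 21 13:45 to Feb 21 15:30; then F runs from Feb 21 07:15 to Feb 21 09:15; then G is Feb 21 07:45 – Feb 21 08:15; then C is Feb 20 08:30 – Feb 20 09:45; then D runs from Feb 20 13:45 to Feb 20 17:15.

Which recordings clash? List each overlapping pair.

Two intervals overlap when each starts before the other ends.
Sorted by start: C, D, E, F, G, H, I.
D starts after C ends, so nothing later overlaps C either.
E starts after D ends, so nothing later overlaps D either.
F starts after E ends, so nothing later overlaps E either.
G starts before F ends → F and G overlap.
H starts after F ends, so nothing later overlaps F either.
H starts after G ends, so nothing later overlaps G either.
I starts before H ends → H and I overlap.

F & G, H & I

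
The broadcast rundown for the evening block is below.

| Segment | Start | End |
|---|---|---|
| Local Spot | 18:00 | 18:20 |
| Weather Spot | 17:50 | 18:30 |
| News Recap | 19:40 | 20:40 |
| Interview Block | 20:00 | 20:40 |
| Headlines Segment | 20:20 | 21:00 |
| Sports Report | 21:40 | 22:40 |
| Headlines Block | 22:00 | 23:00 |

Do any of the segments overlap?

Sorted by start: Weather Spot, Local Spot, News Recap, Interview Block, Headlines Segment, Sports Report, Headlines Block.
Local Spot starts before Weather Spot ends → Weather Spot and Local Spot overlap.
That's a conflict, so the schedule is not conflict-free.

Yes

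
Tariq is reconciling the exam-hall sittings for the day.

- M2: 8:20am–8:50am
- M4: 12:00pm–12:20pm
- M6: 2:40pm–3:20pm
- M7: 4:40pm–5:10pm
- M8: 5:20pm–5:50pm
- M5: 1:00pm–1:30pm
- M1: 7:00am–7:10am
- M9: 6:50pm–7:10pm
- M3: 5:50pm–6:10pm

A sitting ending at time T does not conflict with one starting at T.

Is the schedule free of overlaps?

Yes

Sorted by start: M1, M2, M4, M5, M6, M7, M8, M3, M9.
M2 starts after M1 ends — done with M1.
M4 starts after M2 ends — done with M2.
M5 starts after M4 ends — done with M4.
M6 starts after M5 ends — done with M5.
M7 starts after M6 ends — done with M6.
M8 starts after M7 ends — done with M7.
M3 starts exactly when M8 ends (back-to-back, no overlap) — done with M8.
M9 starts after M3 ends.
Every pair is clear; the schedule has no overlaps.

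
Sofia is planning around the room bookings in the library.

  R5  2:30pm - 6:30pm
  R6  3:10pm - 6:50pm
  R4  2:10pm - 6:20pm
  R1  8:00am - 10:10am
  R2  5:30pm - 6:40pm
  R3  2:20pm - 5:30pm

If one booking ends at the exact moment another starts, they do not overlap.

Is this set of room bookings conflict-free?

No

Two intervals overlap when each starts before the other ends.
Sorted by start: R1, R4, R3, R5, R6, R2.
R4 starts after R1 ends; R1 is clear from here.
R3 starts before R4 ends → R4 and R3 overlap.
That's a conflict, so the schedule is not conflict-free.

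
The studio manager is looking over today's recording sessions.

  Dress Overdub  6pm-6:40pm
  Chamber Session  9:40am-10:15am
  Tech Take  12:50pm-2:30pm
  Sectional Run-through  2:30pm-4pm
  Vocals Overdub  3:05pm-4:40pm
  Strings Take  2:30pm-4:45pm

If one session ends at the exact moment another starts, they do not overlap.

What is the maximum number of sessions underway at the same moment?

Sweep the timeline, counting +1 at each start and −1 at each end (ends before starts at a tie):
9:40am start Chamber Session → 1
10:15am end Chamber Session → 0
12:50pm start Tech Take → 1
2:30pm end Tech Take → 0
2:30pm start Sectional Run-through → 1
2:30pm start Strings Take → 2
3:05pm start Vocals Overdub → 3
4pm end Sectional Run-through → 2
4:40pm end Vocals Overdub → 1
4:45pm end Strings Take → 0
6pm start Dress Overdub → 1
6:40pm end Dress Overdub → 0
Peak is 3, at 3:05pm (Sectional Run-through, Strings Take, Vocals Overdub).

3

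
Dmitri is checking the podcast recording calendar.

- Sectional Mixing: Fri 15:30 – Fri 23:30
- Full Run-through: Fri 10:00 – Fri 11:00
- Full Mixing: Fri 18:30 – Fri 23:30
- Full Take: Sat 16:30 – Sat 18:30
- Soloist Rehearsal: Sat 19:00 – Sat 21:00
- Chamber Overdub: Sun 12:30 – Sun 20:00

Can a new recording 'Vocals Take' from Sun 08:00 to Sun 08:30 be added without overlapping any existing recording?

Full Run-through: ends Fri 11:00 at or before Vocals Take starts Sun 08:00 → clear.
Sectional Mixing: ends Fri 23:30 at or before Vocals Take starts Sun 08:00 → clear.
Full Mixing: ends Fri 23:30 at or before Vocals Take starts Sun 08:00 → clear.
Full Take: ends Sat 18:30 at or before Vocals Take starts Sun 08:00 → clear.
Soloist Rehearsal: ends Sat 21:00 at or before Vocals Take starts Sun 08:00 → clear.
Chamber Overdub: starts Sun 12:30 at or after Vocals Take ends Sun 08:30 → clear.

Yes — the slot is free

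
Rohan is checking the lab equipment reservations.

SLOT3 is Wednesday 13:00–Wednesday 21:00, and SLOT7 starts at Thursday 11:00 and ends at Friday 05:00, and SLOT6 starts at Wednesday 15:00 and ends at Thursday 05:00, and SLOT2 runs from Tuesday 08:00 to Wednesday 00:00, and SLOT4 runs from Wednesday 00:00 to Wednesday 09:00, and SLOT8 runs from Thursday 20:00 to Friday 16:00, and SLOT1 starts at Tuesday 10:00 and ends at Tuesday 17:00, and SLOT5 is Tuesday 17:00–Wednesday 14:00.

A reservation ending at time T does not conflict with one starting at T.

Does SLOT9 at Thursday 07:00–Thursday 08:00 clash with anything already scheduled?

SLOT2: ends Wednesday 00:00 at or before SLOT9 starts Thursday 07:00 → clear.
SLOT1: ends Tuesday 17:00 at or before SLOT9 starts Thursday 07:00 → clear.
SLOT5: ends Wednesday 14:00 at or before SLOT9 starts Thursday 07:00 → clear.
SLOT4: ends Wednesday 09:00 at or before SLOT9 starts Thursday 07:00 → clear.
SLOT3: ends Wednesday 21:00 at or before SLOT9 starts Thursday 07:00 → clear.
SLOT6: ends Thursday 05:00 at or before SLOT9 starts Thursday 07:00 → clear.
SLOT7: starts Thursday 11:00 at or after SLOT9 ends Thursday 08:00 → clear.
SLOT8: starts Thursday 20:00 at or after SLOT9 ends Thursday 08:00 → clear.

No — it doesn't clash with anything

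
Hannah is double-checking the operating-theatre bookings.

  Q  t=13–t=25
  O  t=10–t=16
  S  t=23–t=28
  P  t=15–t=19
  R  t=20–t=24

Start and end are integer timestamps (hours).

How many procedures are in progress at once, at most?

3

Walk through starts and ends in time order (an end at T is processed before a start at T):
t=10 start O → 1
t=13 start Q → 2
t=15 start P → 3
t=16 end O → 2
t=19 end P → 1
t=20 start R → 2
t=23 start S → 3
t=24 end R → 2
t=25 end Q → 1
t=28 end S → 0
Peak is 3, at t=15 (O, P, Q).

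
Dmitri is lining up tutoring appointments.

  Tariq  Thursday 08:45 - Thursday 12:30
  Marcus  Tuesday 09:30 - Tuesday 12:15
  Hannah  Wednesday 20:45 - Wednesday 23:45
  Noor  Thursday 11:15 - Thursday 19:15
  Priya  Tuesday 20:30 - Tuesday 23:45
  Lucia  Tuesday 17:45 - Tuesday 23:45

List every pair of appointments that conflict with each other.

Check each pair: they overlap iff neither finishes before the other starts.
Sorted by start: Marcus, Lucia, Priya, Hannah, Tariq, Noor.
Lucia starts after Marcus ends, so Marcus has no further overlaps.
Priya starts before Lucia ends → Lucia and Priya overlap.
Hannah starts after Lucia ends, so Lucia has no further overlaps.
Hannah starts after Priya ends, so Priya has no further overlaps.
Tariq starts after Hannah ends, so Hannah has no further overlaps.
Noor starts before Tariq ends → Tariq and Noor overlap.

Lucia & Priya, Noor & Tariq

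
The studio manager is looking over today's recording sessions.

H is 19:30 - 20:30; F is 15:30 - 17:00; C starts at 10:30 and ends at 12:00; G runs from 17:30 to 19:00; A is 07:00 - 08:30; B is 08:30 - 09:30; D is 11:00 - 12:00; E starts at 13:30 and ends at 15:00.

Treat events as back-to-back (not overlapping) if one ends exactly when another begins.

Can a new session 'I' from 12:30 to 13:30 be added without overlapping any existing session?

Yes — the slot is free

A: ends 08:30 at or before I starts 12:30 → clear.
B: ends 09:30 at or before I starts 12:30 → clear.
C: ends 12:00 at or before I starts 12:30 → clear.
D: ends 12:00 at or before I starts 12:30 → clear.
E: starts 13:30 at or after I ends 13:30 → clear.
F: starts 15:30 at or after I ends 13:30 → clear.
G: starts 17:30 at or after I ends 13:30 → clear.
H: starts 19:30 at or after I ends 13:30 → clear.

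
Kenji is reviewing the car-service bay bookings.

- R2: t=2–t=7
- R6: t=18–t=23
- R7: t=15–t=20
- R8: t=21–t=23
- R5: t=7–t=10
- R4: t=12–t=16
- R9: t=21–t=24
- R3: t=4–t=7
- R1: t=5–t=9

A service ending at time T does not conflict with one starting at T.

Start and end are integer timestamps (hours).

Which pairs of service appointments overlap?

R1 & R2, R1 & R3, R1 & R5, R2 & R3, R4 & R7, R6 & R7, R6 & R8, R6 & R9, R8 & R9

Two intervals overlap when each starts before the other ends.
Sorted by start: R2, R3, R1, R5, R4, R7, R6, R8, R9.
R3 starts before R2 ends → R2 and R3 overlap.
R1 starts before R2 ends → R2 and R1 overlap.
R5 starts exactly when R2 ends (back-to-back, no overlap); R2 is clear from here.
R1 starts before R3 ends → R3 and R1 overlap.
R5 starts exactly when R3 ends (back-to-back, no overlap); R3 is clear from here.
R5 starts before R1 ends → R1 and R5 overlap.
R4 starts after R1 ends; R1 is clear from here.
R4 starts after R5 ends; R5 is clear from here.
R7 starts before R4 ends → R4 and R7 overlap.
R6 starts after R4 ends; R4 is clear from here.
R6 starts before R7 ends → R7 and R6 overlap.
R8 starts after R7 ends; R7 is clear from here.
R8 starts before R6 ends → R6 and R8 overlap.
R9 starts before R6 ends → R6 and R9 overlap.
R9 starts before R8 ends → R8 and R9 overlap.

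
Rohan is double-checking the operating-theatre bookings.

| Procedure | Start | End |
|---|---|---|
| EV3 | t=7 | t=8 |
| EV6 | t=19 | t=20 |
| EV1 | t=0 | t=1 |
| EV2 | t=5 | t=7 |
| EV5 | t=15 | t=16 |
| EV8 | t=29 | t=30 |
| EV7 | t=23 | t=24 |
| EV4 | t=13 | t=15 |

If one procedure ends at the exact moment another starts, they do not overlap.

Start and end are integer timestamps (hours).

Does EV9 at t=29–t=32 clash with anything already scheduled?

EV1: ends t=1 at or before EV9 starts t=29 → clear.
EV2: ends t=7 at or before EV9 starts t=29 → clear.
EV3: ends t=8 at or before EV9 starts t=29 → clear.
EV4: ends t=15 at or before EV9 starts t=29 → clear.
EV5: ends t=16 at or before EV9 starts t=29 → clear.
EV6: ends t=20 at or before EV9 starts t=29 → clear.
EV7: ends t=24 at or before EV9 starts t=29 → clear.
EV8: starts t=29 before EV9 ends t=32, and ends t=30 after EV9 starts t=29 → overlap.
EV9 overlaps EV8.

Yes — it overlaps EV8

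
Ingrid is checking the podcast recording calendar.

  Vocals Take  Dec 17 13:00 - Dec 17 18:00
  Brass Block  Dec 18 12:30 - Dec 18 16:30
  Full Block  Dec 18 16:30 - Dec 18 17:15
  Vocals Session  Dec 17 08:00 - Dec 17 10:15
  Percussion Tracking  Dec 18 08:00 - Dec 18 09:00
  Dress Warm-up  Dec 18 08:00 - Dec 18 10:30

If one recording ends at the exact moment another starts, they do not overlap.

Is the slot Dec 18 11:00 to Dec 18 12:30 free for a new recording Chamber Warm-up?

Vocals Session: ends Dec 17 10:15 at or before Chamber Warm-up starts Dec 18 11:00 → clear.
Vocals Take: ends Dec 17 18:00 at or before Chamber Warm-up starts Dec 18 11:00 → clear.
Percussion Tracking: ends Dec 18 09:00 at or before Chamber Warm-up starts Dec 18 11:00 → clear.
Dress Warm-up: ends Dec 18 10:30 at or before Chamber Warm-up starts Dec 18 11:00 → clear.
Brass Block: starts Dec 18 12:30 at or after Chamber Warm-up ends Dec 18 12:30 → clear.
Full Block: starts Dec 18 16:30 at or after Chamber Warm-up ends Dec 18 12:30 → clear.

Yes — the slot is free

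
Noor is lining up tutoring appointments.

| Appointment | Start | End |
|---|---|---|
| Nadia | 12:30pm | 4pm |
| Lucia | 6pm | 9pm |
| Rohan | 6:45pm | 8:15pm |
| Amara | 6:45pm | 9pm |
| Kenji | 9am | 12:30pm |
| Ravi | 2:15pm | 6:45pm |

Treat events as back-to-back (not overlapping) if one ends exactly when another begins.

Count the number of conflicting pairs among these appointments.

5

Check each pair: they overlap iff neither finishes before the other starts.
Sorted by start: Kenji, Nadia, Ravi, Lucia, Amara, Rohan.
Nadia starts exactly when Kenji ends (back-to-back, no overlap); Kenji is clear from here.
Ravi starts before Nadia ends → Nadia and Ravi overlap.
Lucia starts after Nadia ends; Nadia is clear from here.
Lucia starts before Ravi ends → Ravi and Lucia overlap.
Amara starts exactly when Ravi ends (back-to-back, no overlap); Ravi is clear from here.
Amara starts before Lucia ends → Lucia and Amara overlap.
Rohan starts before Lucia ends → Lucia and Rohan overlap.
Rohan starts before Amara ends → Amara and Rohan overlap.
Overlapping pairs: Amara & Lucia, Amara & Rohan, Lucia & Ravi, Lucia & Rohan, Nadia & Ravi — 5 in total.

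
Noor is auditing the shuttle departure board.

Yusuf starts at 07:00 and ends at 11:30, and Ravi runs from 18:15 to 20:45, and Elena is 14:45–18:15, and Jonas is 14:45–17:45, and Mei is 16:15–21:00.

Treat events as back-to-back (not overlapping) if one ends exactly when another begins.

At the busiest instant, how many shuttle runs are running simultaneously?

3

Sweep the timeline, counting +1 at each start and −1 at each end (ends before starts at a tie):
07:00 start Yusuf → 1
11:30 end Yusuf → 0
14:45 start Elena → 1
14:45 start Jonas → 2
16:15 start Mei → 3
17:45 end Jonas → 2
18:15 end Elena → 1
18:15 start Ravi → 2
20:45 end Ravi → 1
21:00 end Mei → 0
Peak is 3, at 16:15 (Elena, Jonas, Mei).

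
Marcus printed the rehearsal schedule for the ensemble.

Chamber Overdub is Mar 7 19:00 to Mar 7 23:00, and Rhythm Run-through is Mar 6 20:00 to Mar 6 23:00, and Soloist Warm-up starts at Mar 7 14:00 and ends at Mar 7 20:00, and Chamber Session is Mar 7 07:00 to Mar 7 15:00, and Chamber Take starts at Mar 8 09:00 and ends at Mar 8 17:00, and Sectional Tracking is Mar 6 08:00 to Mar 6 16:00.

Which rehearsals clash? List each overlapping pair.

Chamber Overdub & Soloist Warm-up, Chamber Session & Soloist Warm-up

Two intervals overlap when each starts before the other ends.
Sorted by start: Sectional Tracking, Rhythm Run-through, Chamber Session, Soloist Warm-up, Chamber Overdub, Chamber Take.
Rhythm Run-through starts after Sectional Tracking ends, so Sectional Tracking has no further overlaps.
Chamber Session starts after Rhythm Run-through ends, so Rhythm Run-through has no further overlaps.
Soloist Warm-up starts before Chamber Session ends → Chamber Session and Soloist Warm-up overlap.
Chamber Overdub starts after Chamber Session ends, so Chamber Session has no further overlaps.
Chamber Overdub starts before Soloist Warm-up ends → Soloist Warm-up and Chamber Overdub overlap.
Chamber Take starts after Soloist Warm-up ends.
Chamber Take starts after Chamber Overdub ends.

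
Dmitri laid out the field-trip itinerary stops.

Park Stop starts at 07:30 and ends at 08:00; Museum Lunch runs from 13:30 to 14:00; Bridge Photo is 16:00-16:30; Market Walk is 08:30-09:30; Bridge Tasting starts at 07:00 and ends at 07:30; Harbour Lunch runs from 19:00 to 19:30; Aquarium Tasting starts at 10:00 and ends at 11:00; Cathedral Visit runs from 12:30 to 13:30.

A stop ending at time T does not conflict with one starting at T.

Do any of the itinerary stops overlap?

Sorted by start: Bridge Tasting, Park Stop, Market Walk, Aquarium Tasting, Cathedral Visit, Museum Lunch, Bridge Photo, Harbour Lunch.
Park Stop starts exactly when Bridge Tasting ends (back-to-back, no overlap), so nothing later overlaps Bridge Tasting either.
Market Walk starts after Park Stop ends, so nothing later overlaps Park Stop either.
Aquarium Tasting starts after Market Walk ends, so nothing later overlaps Market Walk either.
Cathedral Visit starts after Aquarium Tasting ends, so nothing later overlaps Aquarium Tasting either.
Museum Lunch starts exactly when Cathedral Visit ends (back-to-back, no overlap), so nothing later overlaps Cathedral Visit either.
Bridge Photo starts after Museum Lunch ends, so nothing later overlaps Museum Lunch either.
Harbour Lunch starts after Bridge Photo ends.
Every pair is clear; the schedule has no overlaps.

No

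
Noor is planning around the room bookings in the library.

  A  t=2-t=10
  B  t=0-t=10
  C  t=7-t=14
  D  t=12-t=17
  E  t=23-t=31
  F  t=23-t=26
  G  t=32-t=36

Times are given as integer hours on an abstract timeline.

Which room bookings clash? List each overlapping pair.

A & B, A & C, B & C, C & D, E & F

Sorted by start: B, A, C, D, E, F, G.
A starts before B ends → B and A overlap.
C starts before B ends → B and C overlap.
D starts after B ends, so B has no further overlaps.
C starts before A ends → A and C overlap.
D starts after A ends, so A has no further overlaps.
D starts before C ends → C and D overlap.
E starts after C ends, so C has no further overlaps.
E starts after D ends, so D has no further overlaps.
F starts before E ends → E and F overlap.
G starts after E ends.
G starts after F ends.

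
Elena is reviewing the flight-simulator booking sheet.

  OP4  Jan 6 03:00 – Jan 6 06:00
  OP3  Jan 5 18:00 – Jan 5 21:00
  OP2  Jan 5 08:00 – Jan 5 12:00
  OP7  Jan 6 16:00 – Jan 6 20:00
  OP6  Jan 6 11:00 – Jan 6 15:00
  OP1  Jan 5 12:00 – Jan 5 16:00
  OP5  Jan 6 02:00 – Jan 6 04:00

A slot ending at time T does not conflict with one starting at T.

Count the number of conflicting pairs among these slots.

Sorted by start: OP2, OP1, OP3, OP5, OP4, OP6, OP7.
OP1 starts exactly when OP2 ends (back-to-back, no overlap), so nothing later overlaps OP2 either.
OP3 starts after OP1 ends, so nothing later overlaps OP1 either.
OP5 starts after OP3 ends, so nothing later overlaps OP3 either.
OP4 starts before OP5 ends → OP5 and OP4 overlap.
OP6 starts after OP5 ends, so nothing later overlaps OP5 either.
OP6 starts after OP4 ends, so nothing later overlaps OP4 either.
OP7 starts after OP6 ends.
Overlapping pairs: OP4 & OP5 — 1 in total.

1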